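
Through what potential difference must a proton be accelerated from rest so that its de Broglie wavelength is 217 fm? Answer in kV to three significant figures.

V = 17.4 kV

p = h/λ = 6.626 × 10⁻³⁴ / 2.170 × 10⁻¹³ = 3.053 × 10⁻²¹ kg·m/s.
KE = p²/(2m) = 2.786 × 10⁻¹⁵ J.
V = KE/e = 2.786 × 10⁻¹⁵ / (1.602 × 10⁻¹⁹) = 17.4 kV.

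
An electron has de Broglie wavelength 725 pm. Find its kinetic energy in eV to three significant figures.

KE = 2.86 eV

p = h/λ = 6.626 × 10⁻³⁴ / 7.250 × 10⁻¹⁰ = 9.139 × 10⁻²⁵ kg·m/s.
KE = p²/(2m) = (9.139 × 10⁻²⁵)² / (2 × 9.109 × 10⁻³¹) = 4.585 × 10⁻¹⁹ J = 2.86 eV.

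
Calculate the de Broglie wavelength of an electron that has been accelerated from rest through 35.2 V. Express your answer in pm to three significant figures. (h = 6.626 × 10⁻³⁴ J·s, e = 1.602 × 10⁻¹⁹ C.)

λ = 207 pm

KE = eV = 1.602 × 10⁻¹⁹ × 35.20 = 5.639 × 10⁻¹⁸ J.
p = √(2mKE) = √(2 × 9.109 × 10⁻³¹ × 5.639 × 10⁻¹⁸) = 3.205 × 10⁻²⁴ kg·m/s.
λ = h/p = 6.626 × 10⁻³⁴ / 3.205 × 10⁻²⁴ = 2.07 × 10⁻¹⁰ m = 207 pm.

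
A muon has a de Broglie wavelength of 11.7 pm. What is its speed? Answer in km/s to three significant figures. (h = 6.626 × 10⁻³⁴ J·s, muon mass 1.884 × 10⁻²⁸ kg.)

p = h/λ = 6.626 × 10⁻³⁴ / 1.170 × 10⁻¹¹ = 5.663 × 10⁻²³ kg·m/s.
v = p/m = 5.663 × 10⁻²³ / 1.884 × 10⁻²⁸ = 3.01 × 10⁵ m/s = 301 km/s.

v = 301 km/s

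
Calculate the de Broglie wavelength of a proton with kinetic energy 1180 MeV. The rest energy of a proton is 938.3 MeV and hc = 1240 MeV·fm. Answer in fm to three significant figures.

Total energy E = KE + m₀c² = 1180 + 938.3 = 2118.3 MeV.
(pc)² = E² − (m₀c²)² = (2118.3)² − (938.3)² = 3.607 × 10⁶ MeV², so pc = 1899 MeV.
λ = hc/(pc) = 1240 MeV·fm / 1899 MeV = 0.653 fm.

λ = 0.653 fm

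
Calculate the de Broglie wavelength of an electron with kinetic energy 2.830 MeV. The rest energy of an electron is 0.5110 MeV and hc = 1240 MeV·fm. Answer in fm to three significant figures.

λ = 376 fm

Total energy E = KE + m₀c² = 2.830 + 0.5110 = 3.3410 MeV.
(pc)² = E² − (m₀c²)² = (3.3410)² − (0.5110)² = 10.90 MeV², so pc = 3.302 MeV.
λ = hc/(pc) = 1240 MeV·fm / 3.302 MeV = 376 fm.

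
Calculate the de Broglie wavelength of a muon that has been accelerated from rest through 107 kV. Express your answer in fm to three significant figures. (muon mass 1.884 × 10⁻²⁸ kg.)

KE = eV = 1.602 × 10⁻¹⁹ × 1.070 × 10⁵ = 1.714 × 10⁻¹⁴ J.
p = √(2mKE) = √(2 × 1.884 × 10⁻²⁸ × 1.714 × 10⁻¹⁴) = 2.541 × 10⁻²¹ kg·m/s.
λ = h/p = 6.626 × 10⁻³⁴ / 2.541 × 10⁻²¹ = 2.61 × 10⁻¹³ m = 261 fm.

λ = 261 fm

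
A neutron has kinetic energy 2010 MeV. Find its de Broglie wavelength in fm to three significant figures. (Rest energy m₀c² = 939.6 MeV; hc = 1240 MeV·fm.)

Total energy E = KE + m₀c² = 2010 + 939.6 = 2949.6 MeV.
(pc)² = E² − (m₀c²)² = (2949.6)² − (939.6)² = 7.817 × 10⁶ MeV², so pc = 2796 MeV.
λ = hc/(pc) = 1240 MeV·fm / 2796 MeV = 0.443 fm.

λ = 0.443 fm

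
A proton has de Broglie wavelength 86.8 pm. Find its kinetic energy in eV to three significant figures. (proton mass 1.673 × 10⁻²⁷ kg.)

KE = 0.109 eV

p = h/λ = 6.626 × 10⁻³⁴ / 8.680 × 10⁻¹¹ = 7.634 × 10⁻²⁴ kg·m/s.
KE = p²/(2m) = (7.634 × 10⁻²⁴)² / (2 × 1.673 × 10⁻²⁷) = 1.742 × 10⁻²⁰ J = 0.109 eV.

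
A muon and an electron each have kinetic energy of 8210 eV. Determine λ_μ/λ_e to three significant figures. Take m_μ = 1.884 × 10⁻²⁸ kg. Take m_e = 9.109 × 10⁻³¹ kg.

λ_μ/λ_e = 0.0695

At fixed KE, p = √(2mKE) so λ = h/p ∝ 1/√m.
λ_μ/λ_e = √(m_e/m_μ) = √(9.109 × 10⁻³¹/1.884 × 10⁻²⁸) = √(4.835 × 10⁻³) = 0.0695.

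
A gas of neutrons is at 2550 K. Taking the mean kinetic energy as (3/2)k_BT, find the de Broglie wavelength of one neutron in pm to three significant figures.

KE = (3/2)k_BT = 1.5 × 1.381 × 10⁻²³ × 2550 = 5.282 × 10⁻²⁰ J.
p = √(2mKE) = √(2 × 1.675 × 10⁻²⁷ × 5.282 × 10⁻²⁰) = 1.330 × 10⁻²³ kg·m/s.
λ = h/p = 4.98 × 10⁻¹¹ m = 49.8 pm.

λ = 49.8 pm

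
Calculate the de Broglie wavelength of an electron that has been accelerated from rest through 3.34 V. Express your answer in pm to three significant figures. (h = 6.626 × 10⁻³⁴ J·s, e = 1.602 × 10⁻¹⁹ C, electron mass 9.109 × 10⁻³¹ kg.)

λ = 671 pm

KE = eV = 1.602 × 10⁻¹⁹ × 3.340 = 5.351 × 10⁻¹⁹ J.
p = √(2mKE) = √(2 × 9.109 × 10⁻³¹ × 5.351 × 10⁻¹⁹) = 9.873 × 10⁻²⁵ kg·m/s.
λ = h/p = 6.626 × 10⁻³⁴ / 9.873 × 10⁻²⁵ = 6.71 × 10⁻¹⁰ m = 671 pm.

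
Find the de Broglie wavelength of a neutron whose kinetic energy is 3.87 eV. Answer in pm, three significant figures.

KE = 3.87 eV = 6.200 × 10⁻¹⁹ J.
p = √(2mKE) = √(2 × 1.675 × 10⁻²⁷ × 6.200 × 10⁻¹⁹) = 4.557 × 10⁻²³ kg·m/s.
λ = h/p = 6.626 × 10⁻³⁴ / 4.557 × 10⁻²³ = 1.45 × 10⁻¹¹ m = 14.5 pm.

λ = 14.5 pm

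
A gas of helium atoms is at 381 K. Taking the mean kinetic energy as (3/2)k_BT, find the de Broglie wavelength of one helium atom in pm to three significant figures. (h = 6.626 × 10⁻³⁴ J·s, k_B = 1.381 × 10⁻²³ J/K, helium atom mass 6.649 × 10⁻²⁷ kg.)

KE = (3/2)k_BT = 1.5 × 1.381 × 10⁻²³ × 381 = 7.892 × 10⁻²¹ J.
p = √(2mKE) = √(2 × 6.649 × 10⁻²⁷ × 7.892 × 10⁻²¹) = 1.024 × 10⁻²³ kg·m/s.
λ = h/p = 6.47 × 10⁻¹¹ m = 64.7 pm.

λ = 64.7 pm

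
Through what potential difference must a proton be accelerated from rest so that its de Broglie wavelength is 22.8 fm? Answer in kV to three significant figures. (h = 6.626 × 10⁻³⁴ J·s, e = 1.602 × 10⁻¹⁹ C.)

V = 1580 kV

p = h/λ = 6.626 × 10⁻³⁴ / 2.280 × 10⁻¹⁴ = 2.906 × 10⁻²⁰ kg·m/s.
KE = p²/(2m) = 2.524 × 10⁻¹³ J.
V = KE/e = 2.524 × 10⁻¹³ / (1.602 × 10⁻¹⁹) = 1580 kV.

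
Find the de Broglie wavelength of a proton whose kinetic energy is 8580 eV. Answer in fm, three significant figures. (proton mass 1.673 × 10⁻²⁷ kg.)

KE = 8580 eV = 1.375 × 10⁻¹⁵ J.
p = √(2mKE) = √(2 × 1.673 × 10⁻²⁷ × 1.375 × 10⁻¹⁵) = 2.145 × 10⁻²¹ kg·m/s.
λ = h/p = 6.626 × 10⁻³⁴ / 2.145 × 10⁻²¹ = 3.09 × 10⁻¹³ m = 309 fm.

λ = 309 fm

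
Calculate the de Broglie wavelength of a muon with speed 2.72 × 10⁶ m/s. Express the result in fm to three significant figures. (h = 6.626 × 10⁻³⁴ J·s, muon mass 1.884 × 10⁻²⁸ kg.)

λ = 1290 fm

p = mv = 1.884 × 10⁻²⁸ × 2.72 × 10⁶ = 5.124 × 10⁻²² kg·m/s.
λ = h/p = 6.626 × 10⁻³⁴ / 5.124 × 10⁻²² = 1.29 × 10⁻¹² m = 1290 fm.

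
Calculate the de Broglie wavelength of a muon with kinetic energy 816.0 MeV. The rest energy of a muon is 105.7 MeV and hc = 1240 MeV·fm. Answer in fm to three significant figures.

Total energy E = KE + m₀c² = 816.0 + 105.7 = 921.7 MeV.
(pc)² = E² − (m₀c²)² = (921.7)² − (105.7)² = 8.384 × 10⁵ MeV², so pc = 915.6 MeV.
λ = hc/(pc) = 1240 MeV·fm / 915.6 MeV = 1.35 fm.

λ = 1.35 fm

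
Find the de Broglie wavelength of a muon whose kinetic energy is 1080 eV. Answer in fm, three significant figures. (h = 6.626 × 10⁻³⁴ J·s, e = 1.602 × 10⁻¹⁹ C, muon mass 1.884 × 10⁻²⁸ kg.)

λ = 2600 fm

KE = 1080 eV = 1.730 × 10⁻¹⁶ J.
p = √(2mKE) = √(2 × 1.884 × 10⁻²⁸ × 1.730 × 10⁻¹⁶) = 2.553 × 10⁻²² kg·m/s.
λ = h/p = 6.626 × 10⁻³⁴ / 2.553 × 10⁻²² = 2.60 × 10⁻¹² m = 2600 fm.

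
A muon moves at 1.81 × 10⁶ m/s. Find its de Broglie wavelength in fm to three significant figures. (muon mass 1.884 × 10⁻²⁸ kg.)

p = mv = 1.884 × 10⁻²⁸ × 1.81 × 10⁶ = 3.410 × 10⁻²² kg·m/s.
λ = h/p = 6.626 × 10⁻³⁴ / 3.410 × 10⁻²² = 1.94 × 10⁻¹² m = 1940 fm.

λ = 1940 fm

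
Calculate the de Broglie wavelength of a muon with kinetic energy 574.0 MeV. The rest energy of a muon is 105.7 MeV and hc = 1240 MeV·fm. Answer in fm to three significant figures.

Total energy E = KE + m₀c² = 574.0 + 105.7 = 679.7 MeV.
(pc)² = E² − (m₀c²)² = (679.7)² − (105.7)² = 4.508 × 10⁵ MeV², so pc = 671.4 MeV.
λ = hc/(pc) = 1240 MeV·fm / 671.4 MeV = 1.85 fm.

λ = 1.85 fm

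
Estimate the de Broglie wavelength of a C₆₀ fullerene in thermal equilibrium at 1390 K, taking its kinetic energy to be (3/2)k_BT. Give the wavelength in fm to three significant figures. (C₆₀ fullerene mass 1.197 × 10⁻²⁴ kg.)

λ = 2520 fm

KE = (3/2)k_BT = 1.5 × 1.381 × 10⁻²³ × 1390 = 2.879 × 10⁻²⁰ J.
p = √(2mKE) = √(2 × 1.197 × 10⁻²⁴ × 2.879 × 10⁻²⁰) = 2.625 × 10⁻²² kg·m/s.
λ = h/p = 2.52 × 10⁻¹² m = 2520 fm.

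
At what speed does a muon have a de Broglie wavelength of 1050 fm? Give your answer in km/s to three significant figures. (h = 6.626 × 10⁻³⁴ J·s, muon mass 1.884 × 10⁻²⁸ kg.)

p = h/λ = 6.626 × 10⁻³⁴ / 1.050 × 10⁻¹² = 6.310 × 10⁻²² kg·m/s.
v = p/m = 6.310 × 10⁻²² / 1.884 × 10⁻²⁸ = 3.35 × 10⁶ m/s = 3350 km/s.

v = 3350 km/s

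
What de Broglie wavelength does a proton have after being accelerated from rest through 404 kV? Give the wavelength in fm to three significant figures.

λ = 45.0 fm

KE = eV = 1.602 × 10⁻¹⁹ × 4.040 × 10⁵ = 6.472 × 10⁻¹⁴ J.
p = √(2mKE) = √(2 × 1.673 × 10⁻²⁷ × 6.472 × 10⁻¹⁴) = 1.472 × 10⁻²⁰ kg·m/s.
λ = h/p = 6.626 × 10⁻³⁴ / 1.472 × 10⁻²⁰ = 4.50 × 10⁻¹⁴ m = 45.0 fm.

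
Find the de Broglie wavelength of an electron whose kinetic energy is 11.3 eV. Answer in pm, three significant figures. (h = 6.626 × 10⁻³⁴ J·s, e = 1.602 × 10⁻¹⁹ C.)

λ = 365 pm

KE = 11.3 eV = 1.810 × 10⁻¹⁸ J.
p = √(2mKE) = √(2 × 9.109 × 10⁻³¹ × 1.810 × 10⁻¹⁸) = 1.816 × 10⁻²⁴ kg·m/s.
λ = h/p = 6.626 × 10⁻³⁴ / 1.816 × 10⁻²⁴ = 3.65 × 10⁻¹⁰ m = 365 pm.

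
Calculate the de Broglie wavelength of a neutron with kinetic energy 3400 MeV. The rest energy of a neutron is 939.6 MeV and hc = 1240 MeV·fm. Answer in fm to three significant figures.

λ = 0.293 fm

Total energy E = KE + m₀c² = 3400 + 939.6 = 4339.6 MeV.
(pc)² = E² − (m₀c²)² = (4339.6)² − (939.6)² = 1.795 × 10⁷ MeV², so pc = 4237 MeV.
λ = hc/(pc) = 1240 MeV·fm / 4237 MeV = 0.293 fm.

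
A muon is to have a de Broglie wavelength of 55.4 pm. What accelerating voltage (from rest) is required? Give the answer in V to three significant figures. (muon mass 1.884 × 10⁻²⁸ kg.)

p = h/λ = 6.626 × 10⁻³⁴ / 5.540 × 10⁻¹¹ = 1.196 × 10⁻²³ kg·m/s.
KE = p²/(2m) = 3.796 × 10⁻¹⁹ J.
V = KE/e = 3.796 × 10⁻¹⁹ / (1.602 × 10⁻¹⁹) = 2.37 V.

V = 2.37 V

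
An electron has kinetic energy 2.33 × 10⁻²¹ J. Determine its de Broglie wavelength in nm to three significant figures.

p = √(2mKE) = √(2 × 9.109 × 10⁻³¹ × 2.330 × 10⁻²¹) = 6.515 × 10⁻²⁶ kg·m/s.
λ = h/p = 6.626 × 10⁻³⁴ / 6.515 × 10⁻²⁶ = 1.02 × 10⁻⁸ m = 10.2 nm.

λ = 10.2 nm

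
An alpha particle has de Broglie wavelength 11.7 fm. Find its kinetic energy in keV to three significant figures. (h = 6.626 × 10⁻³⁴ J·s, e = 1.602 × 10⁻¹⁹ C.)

p = h/λ = 6.626 × 10⁻³⁴ / 1.170 × 10⁻¹⁴ = 5.663 × 10⁻²⁰ kg·m/s.
KE = p²/(2m) = (5.663 × 10⁻²⁰)² / (2 × 6.645 × 10⁻²⁷) = 2.413 × 10⁻¹³ J = 1510 keV.

KE = 1510 keV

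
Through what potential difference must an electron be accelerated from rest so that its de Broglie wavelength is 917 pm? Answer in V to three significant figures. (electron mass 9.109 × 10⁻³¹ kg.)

p = h/λ = 6.626 × 10⁻³⁴ / 9.170 × 10⁻¹⁰ = 7.226 × 10⁻²⁵ kg·m/s.
KE = p²/(2m) = 2.866 × 10⁻¹⁹ J.
V = KE/e = 2.866 × 10⁻¹⁹ / (1.602 × 10⁻¹⁹) = 1.79 V.

V = 1.79 V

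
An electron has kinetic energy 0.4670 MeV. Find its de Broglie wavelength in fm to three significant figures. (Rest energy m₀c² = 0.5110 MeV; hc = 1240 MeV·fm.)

λ = 1490 fm

Total energy E = KE + m₀c² = 0.4670 + 0.5110 = 0.9780 MeV.
(pc)² = E² − (m₀c²)² = (0.9780)² − (0.5110)² = 0.6954 MeV², so pc = 0.8339 MeV.
λ = hc/(pc) = 1240 MeV·fm / 0.8339 MeV = 1490 fm.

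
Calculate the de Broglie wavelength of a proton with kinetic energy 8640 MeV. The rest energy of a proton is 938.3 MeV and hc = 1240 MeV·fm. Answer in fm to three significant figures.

λ = 0.130 fm

Total energy E = KE + m₀c² = 8640 + 938.3 = 9578.3 MeV.
(pc)² = E² − (m₀c²)² = (9578.3)² − (938.3)² = 9.086 × 10⁷ MeV², so pc = 9532 MeV.
λ = hc/(pc) = 1240 MeV·fm / 9532 MeV = 0.130 fm.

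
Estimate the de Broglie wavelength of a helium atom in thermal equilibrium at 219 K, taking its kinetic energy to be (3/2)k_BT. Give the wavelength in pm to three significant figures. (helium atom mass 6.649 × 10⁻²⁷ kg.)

KE = (3/2)k_BT = 1.5 × 1.381 × 10⁻²³ × 219 = 4.537 × 10⁻²¹ J.
p = √(2mKE) = √(2 × 6.649 × 10⁻²⁷ × 4.537 × 10⁻²¹) = 7.767 × 10⁻²⁴ kg·m/s.
λ = h/p = 8.53 × 10⁻¹¹ m = 85.3 pm.

λ = 85.3 pm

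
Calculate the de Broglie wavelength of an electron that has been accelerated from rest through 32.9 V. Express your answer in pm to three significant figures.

λ = 214 pm

KE = eV = 1.602 × 10⁻¹⁹ × 32.90 = 5.271 × 10⁻¹⁸ J.
p = √(2mKE) = √(2 × 9.109 × 10⁻³¹ × 5.271 × 10⁻¹⁸) = 3.099 × 10⁻²⁴ kg·m/s.
λ = h/p = 6.626 × 10⁻³⁴ / 3.099 × 10⁻²⁴ = 2.14 × 10⁻¹⁰ m = 214 pm.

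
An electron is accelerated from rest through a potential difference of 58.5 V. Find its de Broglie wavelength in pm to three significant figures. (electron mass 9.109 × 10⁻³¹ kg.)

λ = 160 pm

KE = eV = 1.602 × 10⁻¹⁹ × 58.50 = 9.372 × 10⁻¹⁸ J.
p = √(2mKE) = √(2 × 9.109 × 10⁻³¹ × 9.372 × 10⁻¹⁸) = 4.132 × 10⁻²⁴ kg·m/s.
λ = h/p = 6.626 × 10⁻³⁴ / 4.132 × 10⁻²⁴ = 1.60 × 10⁻¹⁰ m = 160 pm.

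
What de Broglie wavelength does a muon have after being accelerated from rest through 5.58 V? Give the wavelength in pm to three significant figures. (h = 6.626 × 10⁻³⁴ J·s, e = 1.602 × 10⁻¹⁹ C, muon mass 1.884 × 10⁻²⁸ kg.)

λ = 36.1 pm

KE = eV = 1.602 × 10⁻¹⁹ × 5.580 = 8.939 × 10⁻¹⁹ J.
p = √(2mKE) = √(2 × 1.884 × 10⁻²⁸ × 8.939 × 10⁻¹⁹) = 1.835 × 10⁻²³ kg·m/s.
λ = h/p = 6.626 × 10⁻³⁴ / 1.835 × 10⁻²³ = 3.61 × 10⁻¹¹ m = 36.1 pm.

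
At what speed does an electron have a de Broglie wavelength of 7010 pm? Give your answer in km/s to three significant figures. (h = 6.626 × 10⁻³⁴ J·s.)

v = 104 km/s

p = h/λ = 6.626 × 10⁻³⁴ / 7.010 × 10⁻⁹ = 9.452 × 10⁻²⁶ kg·m/s.
v = p/m = 9.452 × 10⁻²⁶ / 9.109 × 10⁻³¹ = 1.04 × 10⁵ m/s = 104 km/s.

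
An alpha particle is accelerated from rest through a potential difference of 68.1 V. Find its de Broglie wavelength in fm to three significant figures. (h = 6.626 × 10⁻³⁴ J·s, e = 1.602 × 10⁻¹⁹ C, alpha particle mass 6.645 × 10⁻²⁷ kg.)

λ = 1230 fm

KE = 2eV = 2 × 1.602 × 10⁻¹⁹ × 68.10 = 2.182 × 10⁻¹⁷ J.
p = √(2mKE) = √(2 × 6.645 × 10⁻²⁷ × 2.182 × 10⁻¹⁷) = 5.385 × 10⁻²² kg·m/s.
λ = h/p = 6.626 × 10⁻³⁴ / 5.385 × 10⁻²² = 1.23 × 10⁻¹² m = 1230 fm.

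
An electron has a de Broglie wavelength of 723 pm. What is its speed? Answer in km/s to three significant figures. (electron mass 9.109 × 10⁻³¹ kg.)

p = h/λ = 6.626 × 10⁻³⁴ / 7.230 × 10⁻¹⁰ = 9.165 × 10⁻²⁵ kg·m/s.
v = p/m = 9.165 × 10⁻²⁵ / 9.109 × 10⁻³¹ = 1.01 × 10⁶ m/s = 1010 km/s.

v = 1010 km/s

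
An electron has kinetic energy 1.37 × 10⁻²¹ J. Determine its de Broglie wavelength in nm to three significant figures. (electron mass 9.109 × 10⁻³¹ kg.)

p = √(2mKE) = √(2 × 9.109 × 10⁻³¹ × 1.370 × 10⁻²¹) = 4.996 × 10⁻²⁶ kg·m/s.
λ = h/p = 6.626 × 10⁻³⁴ / 4.996 × 10⁻²⁶ = 1.33 × 10⁻⁸ m = 13.3 nm.

λ = 13.3 nm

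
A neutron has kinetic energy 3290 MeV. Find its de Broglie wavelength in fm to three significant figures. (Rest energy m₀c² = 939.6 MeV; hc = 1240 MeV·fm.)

λ = 0.301 fm

Total energy E = KE + m₀c² = 3290 + 939.6 = 4229.6 MeV.
(pc)² = E² − (m₀c²)² = (4229.6)² − (939.6)² = 1.701 × 10⁷ MeV², so pc = 4124 MeV.
λ = hc/(pc) = 1240 MeV·fm / 4124 MeV = 0.301 fm.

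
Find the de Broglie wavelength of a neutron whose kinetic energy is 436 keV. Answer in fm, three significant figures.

λ = 43.3 fm

KE = 436 keV = 6.985 × 10⁻¹⁴ J.
p = √(2mKE) = √(2 × 1.675 × 10⁻²⁷ × 6.985 × 10⁻¹⁴) = 1.530 × 10⁻²⁰ kg·m/s.
λ = h/p = 6.626 × 10⁻³⁴ / 1.530 × 10⁻²⁰ = 4.33 × 10⁻¹⁴ m = 43.3 fm.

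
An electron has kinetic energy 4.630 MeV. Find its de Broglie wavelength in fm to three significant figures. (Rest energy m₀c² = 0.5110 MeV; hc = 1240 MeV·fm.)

Total energy E = KE + m₀c² = 4.630 + 0.5110 = 5.1410 MeV.
(pc)² = E² − (m₀c²)² = (5.1410)² − (0.5110)² = 26.17 MeV², so pc = 5.116 MeV.
λ = hc/(pc) = 1240 MeV·fm / 5.116 MeV = 242 fm.

λ = 242 fm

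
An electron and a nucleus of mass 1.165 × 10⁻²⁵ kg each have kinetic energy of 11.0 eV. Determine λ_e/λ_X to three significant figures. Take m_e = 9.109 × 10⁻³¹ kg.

At fixed KE, p = √(2mKE) so λ = h/p ∝ 1/√m.
λ_e/λ_X = √(m_X/m_e) = √(1.165 × 10⁻²⁵/9.109 × 10⁻³¹) = √(1.279 × 10⁵) = 358.

λ_e/λ_X = 358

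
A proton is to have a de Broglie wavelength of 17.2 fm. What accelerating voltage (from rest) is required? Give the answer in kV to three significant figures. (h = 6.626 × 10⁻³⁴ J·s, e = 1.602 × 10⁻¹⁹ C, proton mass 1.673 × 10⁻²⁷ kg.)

p = h/λ = 6.626 × 10⁻³⁴ / 1.720 × 10⁻¹⁴ = 3.852 × 10⁻²⁰ kg·m/s.
KE = p²/(2m) = 4.435 × 10⁻¹³ J.
V = KE/e = 4.435 × 10⁻¹³ / (1.602 × 10⁻¹⁹) = 2770 kV.

V = 2770 kV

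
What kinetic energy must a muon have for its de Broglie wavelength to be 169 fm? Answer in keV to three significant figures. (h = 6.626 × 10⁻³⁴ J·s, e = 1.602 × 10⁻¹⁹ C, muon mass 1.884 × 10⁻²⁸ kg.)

KE = 255 keV

p = h/λ = 6.626 × 10⁻³⁴ / 1.690 × 10⁻¹³ = 3.921 × 10⁻²¹ kg·m/s.
KE = p²/(2m) = (3.921 × 10⁻²¹)² / (2 × 1.884 × 10⁻²⁸) = 4.080 × 10⁻¹⁴ J = 255 keV.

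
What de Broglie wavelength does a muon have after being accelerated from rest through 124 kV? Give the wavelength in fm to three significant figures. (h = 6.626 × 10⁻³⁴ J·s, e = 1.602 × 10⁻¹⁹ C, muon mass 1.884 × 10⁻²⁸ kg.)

KE = eV = 1.602 × 10⁻¹⁹ × 1.240 × 10⁵ = 1.986 × 10⁻¹⁴ J.
p = √(2mKE) = √(2 × 1.884 × 10⁻²⁸ × 1.986 × 10⁻¹⁴) = 2.736 × 10⁻²¹ kg·m/s.
λ = h/p = 6.626 × 10⁻³⁴ / 2.736 × 10⁻²¹ = 2.42 × 10⁻¹³ m = 242 fm.

λ = 242 fm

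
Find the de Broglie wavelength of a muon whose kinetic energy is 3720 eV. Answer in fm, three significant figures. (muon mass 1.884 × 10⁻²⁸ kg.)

λ = 1400 fm

KE = 3720 eV = 5.959 × 10⁻¹⁶ J.
p = √(2mKE) = √(2 × 1.884 × 10⁻²⁸ × 5.959 × 10⁻¹⁶) = 4.739 × 10⁻²² kg·m/s.
λ = h/p = 6.626 × 10⁻³⁴ / 4.739 × 10⁻²² = 1.40 × 10⁻¹² m = 1400 fm.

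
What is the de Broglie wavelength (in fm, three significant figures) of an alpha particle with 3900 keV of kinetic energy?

KE = 3900 keV = 6.248 × 10⁻¹³ J.
p = √(2mKE) = √(2 × 6.645 × 10⁻²⁷ × 6.248 × 10⁻¹³) = 9.112 × 10⁻²⁰ kg·m/s.
λ = h/p = 6.626 × 10⁻³⁴ / 9.112 × 10⁻²⁰ = 7.27 × 10⁻¹⁵ m = 7.27 fm.

λ = 7.27 fm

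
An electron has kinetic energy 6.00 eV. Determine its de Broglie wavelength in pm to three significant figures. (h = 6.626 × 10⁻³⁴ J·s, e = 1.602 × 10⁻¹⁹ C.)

KE = 6.00 eV = 9.612 × 10⁻¹⁹ J.
p = √(2mKE) = √(2 × 9.109 × 10⁻³¹ × 9.612 × 10⁻¹⁹) = 1.323 × 10⁻²⁴ kg·m/s.
λ = h/p = 6.626 × 10⁻³⁴ / 1.323 × 10⁻²⁴ = 5.01 × 10⁻¹⁰ m = 501 pm.

λ = 501 pm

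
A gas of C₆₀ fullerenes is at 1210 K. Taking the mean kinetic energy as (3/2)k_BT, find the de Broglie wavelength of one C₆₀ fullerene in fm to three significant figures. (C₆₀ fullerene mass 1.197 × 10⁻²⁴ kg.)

λ = 2700 fm

KE = (3/2)k_BT = 1.5 × 1.381 × 10⁻²³ × 1210 = 2.507 × 10⁻²⁰ J.
p = √(2mKE) = √(2 × 1.197 × 10⁻²⁴ × 2.507 × 10⁻²⁰) = 2.450 × 10⁻²² kg·m/s.
λ = h/p = 2.70 × 10⁻¹² m = 2700 fm.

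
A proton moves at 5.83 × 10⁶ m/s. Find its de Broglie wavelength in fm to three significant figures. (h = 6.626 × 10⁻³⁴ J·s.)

p = mv = 1.673 × 10⁻²⁷ × 5.83 × 10⁶ = 9.754 × 10⁻²¹ kg·m/s.
λ = h/p = 6.626 × 10⁻³⁴ / 9.754 × 10⁻²¹ = 6.79 × 10⁻¹⁴ m = 67.9 fm.

λ = 67.9 fm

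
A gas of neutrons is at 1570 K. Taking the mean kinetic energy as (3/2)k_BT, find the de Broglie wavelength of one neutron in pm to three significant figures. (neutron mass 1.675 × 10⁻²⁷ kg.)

λ = 63.5 pm

KE = (3/2)k_BT = 1.5 × 1.381 × 10⁻²³ × 1570 = 3.252 × 10⁻²⁰ J.
p = √(2mKE) = √(2 × 1.675 × 10⁻²⁷ × 3.252 × 10⁻²⁰) = 1.044 × 10⁻²³ kg·m/s.
λ = h/p = 6.35 × 10⁻¹¹ m = 63.5 pm.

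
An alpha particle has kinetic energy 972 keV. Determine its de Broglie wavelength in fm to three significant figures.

KE = 972 keV = 1.557 × 10⁻¹³ J.
p = √(2mKE) = √(2 × 6.645 × 10⁻²⁷ × 1.557 × 10⁻¹³) = 4.549 × 10⁻²⁰ kg·m/s.
λ = h/p = 6.626 × 10⁻³⁴ / 4.549 × 10⁻²⁰ = 1.46 × 10⁻¹⁴ m = 14.6 fm.

λ = 14.6 fm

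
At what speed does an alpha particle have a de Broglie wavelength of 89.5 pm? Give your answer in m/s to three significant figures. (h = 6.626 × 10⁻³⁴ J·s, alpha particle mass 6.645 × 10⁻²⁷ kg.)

p = h/λ = 6.626 × 10⁻³⁴ / 8.950 × 10⁻¹¹ = 7.403 × 10⁻²⁴ kg·m/s.
v = p/m = 7.403 × 10⁻²⁴ / 6.645 × 10⁻²⁷ = 1.11 × 10³ m/s = 1110 m/s.

v = 1110 m/s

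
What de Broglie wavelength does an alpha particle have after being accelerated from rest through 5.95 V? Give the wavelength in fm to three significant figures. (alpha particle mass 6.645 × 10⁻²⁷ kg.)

λ = 4160 fm

KE = 2eV = 2 × 1.602 × 10⁻¹⁹ × 5.950 = 1.906 × 10⁻¹⁸ J.
p = √(2mKE) = √(2 × 6.645 × 10⁻²⁷ × 1.906 × 10⁻¹⁸) = 1.592 × 10⁻²² kg·m/s.
λ = h/p = 6.626 × 10⁻³⁴ / 1.592 × 10⁻²² = 4.16 × 10⁻¹² m = 4160 fm.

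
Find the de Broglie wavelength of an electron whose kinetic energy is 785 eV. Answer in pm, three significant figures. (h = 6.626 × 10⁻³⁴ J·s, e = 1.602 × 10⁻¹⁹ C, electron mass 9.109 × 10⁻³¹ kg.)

KE = 785 eV = 1.258 × 10⁻¹⁶ J.
p = √(2mKE) = √(2 × 9.109 × 10⁻³¹ × 1.258 × 10⁻¹⁶) = 1.514 × 10⁻²³ kg·m/s.
λ = h/p = 6.626 × 10⁻³⁴ / 1.514 × 10⁻²³ = 4.38 × 10⁻¹¹ m = 43.8 pm.

λ = 43.8 pm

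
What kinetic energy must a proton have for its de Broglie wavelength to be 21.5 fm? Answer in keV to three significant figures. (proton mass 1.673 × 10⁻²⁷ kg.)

p = h/λ = 6.626 × 10⁻³⁴ / 2.150 × 10⁻¹⁴ = 3.082 × 10⁻²⁰ kg·m/s.
KE = p²/(2m) = (3.082 × 10⁻²⁰)² / (2 × 1.673 × 10⁻²⁷) = 2.839 × 10⁻¹³ J = 1770 keV.

KE = 1770 keV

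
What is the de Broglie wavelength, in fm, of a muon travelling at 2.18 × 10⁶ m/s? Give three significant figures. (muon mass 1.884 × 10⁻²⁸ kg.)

λ = 1610 fm

p = mv = 1.884 × 10⁻²⁸ × 2.18 × 10⁶ = 4.107 × 10⁻²² kg·m/s.
λ = h/p = 6.626 × 10⁻³⁴ / 4.107 × 10⁻²² = 1.61 × 10⁻¹² m = 1610 fm.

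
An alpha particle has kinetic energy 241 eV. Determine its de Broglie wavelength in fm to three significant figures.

KE = 241 eV = 3.861 × 10⁻¹⁷ J.
p = √(2mKE) = √(2 × 6.645 × 10⁻²⁷ × 3.861 × 10⁻¹⁷) = 7.163 × 10⁻²² kg·m/s.
λ = h/p = 6.626 × 10⁻³⁴ / 7.163 × 10⁻²² = 9.25 × 10⁻¹³ m = 925 fm.

λ = 925 fm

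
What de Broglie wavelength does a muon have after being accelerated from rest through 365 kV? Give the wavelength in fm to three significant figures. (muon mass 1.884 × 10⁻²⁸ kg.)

λ = 141 fm

KE = eV = 1.602 × 10⁻¹⁹ × 3.650 × 10⁵ = 5.847 × 10⁻¹⁴ J.
p = √(2mKE) = √(2 × 1.884 × 10⁻²⁸ × 5.847 × 10⁻¹⁴) = 4.694 × 10⁻²¹ kg·m/s.
λ = h/p = 6.626 × 10⁻³⁴ / 4.694 × 10⁻²¹ = 1.41 × 10⁻¹³ m = 141 fm.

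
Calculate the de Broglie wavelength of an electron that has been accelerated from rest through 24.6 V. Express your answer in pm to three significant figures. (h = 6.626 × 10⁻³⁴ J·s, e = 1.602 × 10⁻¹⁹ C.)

KE = eV = 1.602 × 10⁻¹⁹ × 24.60 = 3.941 × 10⁻¹⁸ J.
p = √(2mKE) = √(2 × 9.109 × 10⁻³¹ × 3.941 × 10⁻¹⁸) = 2.679 × 10⁻²⁴ kg·m/s.
λ = h/p = 6.626 × 10⁻³⁴ / 2.679 × 10⁻²⁴ = 2.47 × 10⁻¹⁰ m = 247 pm.

λ = 247 pm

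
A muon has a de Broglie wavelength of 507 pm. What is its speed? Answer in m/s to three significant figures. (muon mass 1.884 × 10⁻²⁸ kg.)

v = 6940 m/s

p = h/λ = 6.626 × 10⁻³⁴ / 5.070 × 10⁻¹⁰ = 1.307 × 10⁻²⁴ kg·m/s.
v = p/m = 1.307 × 10⁻²⁴ / 1.884 × 10⁻²⁸ = 6.94 × 10³ m/s = 6940 m/s.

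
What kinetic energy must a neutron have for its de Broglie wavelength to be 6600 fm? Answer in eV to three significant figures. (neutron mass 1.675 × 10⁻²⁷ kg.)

p = h/λ = 6.626 × 10⁻³⁴ / 6.600 × 10⁻¹² = 1.004 × 10⁻²² kg·m/s.
KE = p²/(2m) = (1.004 × 10⁻²²)² / (2 × 1.675 × 10⁻²⁷) = 3.009 × 10⁻¹⁸ J = 18.8 eV.

KE = 18.8 eV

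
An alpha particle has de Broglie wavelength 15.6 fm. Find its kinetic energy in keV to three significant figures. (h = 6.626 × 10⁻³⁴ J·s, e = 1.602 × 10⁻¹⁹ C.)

KE = 847 keV

p = h/λ = 6.626 × 10⁻³⁴ / 1.560 × 10⁻¹⁴ = 4.247 × 10⁻²⁰ kg·m/s.
KE = p²/(2m) = (4.247 × 10⁻²⁰)² / (2 × 6.645 × 10⁻²⁷) = 1.357 × 10⁻¹³ J = 847 keV.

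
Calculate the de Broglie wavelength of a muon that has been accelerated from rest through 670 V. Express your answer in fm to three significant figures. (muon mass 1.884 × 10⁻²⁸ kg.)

KE = eV = 1.602 × 10⁻¹⁹ × 670.0 = 1.073 × 10⁻¹⁶ J.
p = √(2mKE) = √(2 × 1.884 × 10⁻²⁸ × 1.073 × 10⁻¹⁶) = 2.011 × 10⁻²² kg·m/s.
λ = h/p = 6.626 × 10⁻³⁴ / 2.011 × 10⁻²² = 3.29 × 10⁻¹² m = 3290 fm.

λ = 3290 fm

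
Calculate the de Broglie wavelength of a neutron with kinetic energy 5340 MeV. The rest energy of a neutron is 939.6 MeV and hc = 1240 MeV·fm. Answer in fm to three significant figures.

λ = 0.200 fm

Total energy E = KE + m₀c² = 5340 + 939.6 = 6279.6 MeV.
(pc)² = E² − (m₀c²)² = (6279.6)² − (939.6)² = 3.855 × 10⁷ MeV², so pc = 6209 MeV.
λ = hc/(pc) = 1240 MeV·fm / 6209 MeV = 0.200 fm.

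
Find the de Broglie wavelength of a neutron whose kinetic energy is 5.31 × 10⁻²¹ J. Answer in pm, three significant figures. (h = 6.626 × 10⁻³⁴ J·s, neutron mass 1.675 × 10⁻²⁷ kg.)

p = √(2mKE) = √(2 × 1.675 × 10⁻²⁷ × 5.310 × 10⁻²¹) = 4.218 × 10⁻²⁴ kg·m/s.
λ = h/p = 6.626 × 10⁻³⁴ / 4.218 × 10⁻²⁴ = 1.57 × 10⁻¹⁰ m = 157 pm.

λ = 157 pm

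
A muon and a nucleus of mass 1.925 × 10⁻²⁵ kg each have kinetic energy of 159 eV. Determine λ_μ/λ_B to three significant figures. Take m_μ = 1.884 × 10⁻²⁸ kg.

At fixed KE, p = √(2mKE) so λ = h/p ∝ 1/√m.
λ_μ/λ_B = √(m_B/m_μ) = √(1.925 × 10⁻²⁵/1.884 × 10⁻²⁸) = √(1022) = 32.0.

λ_μ/λ_B = 32.0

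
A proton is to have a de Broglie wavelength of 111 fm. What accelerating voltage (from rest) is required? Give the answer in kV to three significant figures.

V = 66.5 kV

p = h/λ = 6.626 × 10⁻³⁴ / 1.110 × 10⁻¹³ = 5.969 × 10⁻²¹ kg·m/s.
KE = p²/(2m) = 1.065 × 10⁻¹⁴ J.
V = KE/e = 1.065 × 10⁻¹⁴ / (1.602 × 10⁻¹⁹) = 66.5 kV.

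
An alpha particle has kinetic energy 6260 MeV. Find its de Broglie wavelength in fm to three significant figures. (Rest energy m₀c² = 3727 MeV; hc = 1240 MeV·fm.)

Total energy E = KE + m₀c² = 6260 + 3727 = 9987 MeV.
(pc)² = E² − (m₀c²)² = (9987)² − (3727)² = 8.585 × 10⁷ MeV², so pc = 9266 MeV.
λ = hc/(pc) = 1240 MeV·fm / 9266 MeV = 0.134 fm.

λ = 0.134 fm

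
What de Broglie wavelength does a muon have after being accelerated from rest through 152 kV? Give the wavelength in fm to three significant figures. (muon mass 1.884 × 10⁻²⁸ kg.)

KE = eV = 1.602 × 10⁻¹⁹ × 1.520 × 10⁵ = 2.435 × 10⁻¹⁴ J.
p = √(2mKE) = √(2 × 1.884 × 10⁻²⁸ × 2.435 × 10⁻¹⁴) = 3.029 × 10⁻²¹ kg·m/s.
λ = h/p = 6.626 × 10⁻³⁴ / 3.029 × 10⁻²¹ = 2.19 × 10⁻¹³ m = 219 fm.

λ = 219 fm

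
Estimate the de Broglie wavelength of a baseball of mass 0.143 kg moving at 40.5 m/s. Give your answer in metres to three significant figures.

p = mv = 0.143 × 40.5 = 5.791 kg·m/s.
λ = h/p = 6.626 × 10⁻³⁴ / 5.791 = 1.14 × 10⁻³⁴ m.

λ = 1.14 × 10⁻³⁴ m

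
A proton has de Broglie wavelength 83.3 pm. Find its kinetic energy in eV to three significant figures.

KE = 0.118 eV

p = h/λ = 6.626 × 10⁻³⁴ / 8.330 × 10⁻¹¹ = 7.954 × 10⁻²⁴ kg·m/s.
KE = p²/(2m) = (7.954 × 10⁻²⁴)² / (2 × 1.673 × 10⁻²⁷) = 1.891 × 10⁻²⁰ J = 0.118 eV.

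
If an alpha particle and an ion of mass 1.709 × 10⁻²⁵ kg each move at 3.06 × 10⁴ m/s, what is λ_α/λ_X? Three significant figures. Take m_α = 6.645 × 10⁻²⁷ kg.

λ_α/λ_X = 25.7

At fixed v, p = mv so λ = h/(mv) ∝ 1/m.
λ_α/λ_X = m_X/m_α = 1.709 × 10⁻²⁵/6.645 × 10⁻²⁷ = 25.7.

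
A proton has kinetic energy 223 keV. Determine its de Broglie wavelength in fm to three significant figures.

KE = 223 keV = 3.572 × 10⁻¹⁴ J.
p = √(2mKE) = √(2 × 1.673 × 10⁻²⁷ × 3.572 × 10⁻¹⁴) = 1.093 × 10⁻²⁰ kg·m/s.
λ = h/p = 6.626 × 10⁻³⁴ / 1.093 × 10⁻²⁰ = 6.06 × 10⁻¹⁴ m = 60.6 fm.

λ = 60.6 fm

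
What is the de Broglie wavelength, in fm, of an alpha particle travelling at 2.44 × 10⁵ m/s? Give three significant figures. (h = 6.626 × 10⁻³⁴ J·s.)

λ = 409 fm

p = mv = 6.645 × 10⁻²⁷ × 2.44 × 10⁵ = 1.621 × 10⁻²¹ kg·m/s.
λ = h/p = 6.626 × 10⁻³⁴ / 1.621 × 10⁻²¹ = 4.09 × 10⁻¹³ m = 409 fm.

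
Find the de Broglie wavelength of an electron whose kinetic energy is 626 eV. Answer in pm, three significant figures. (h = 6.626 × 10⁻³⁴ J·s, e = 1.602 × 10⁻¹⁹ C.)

λ = 49.0 pm

KE = 626 eV = 1.003 × 10⁻¹⁶ J.
p = √(2mKE) = √(2 × 9.109 × 10⁻³¹ × 1.003 × 10⁻¹⁶) = 1.352 × 10⁻²³ kg·m/s.
λ = h/p = 6.626 × 10⁻³⁴ / 1.352 × 10⁻²³ = 4.90 × 10⁻¹¹ m = 49.0 pm.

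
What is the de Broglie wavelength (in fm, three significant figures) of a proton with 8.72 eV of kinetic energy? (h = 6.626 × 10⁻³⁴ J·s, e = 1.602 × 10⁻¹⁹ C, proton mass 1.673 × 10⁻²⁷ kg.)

KE = 8.72 eV = 1.397 × 10⁻¹⁸ J.
p = √(2mKE) = √(2 × 1.673 × 10⁻²⁷ × 1.397 × 10⁻¹⁸) = 6.837 × 10⁻²³ kg·m/s.
λ = h/p = 6.626 × 10⁻³⁴ / 6.837 × 10⁻²³ = 9.69 × 10⁻¹² m = 9690 fm.

λ = 9690 fm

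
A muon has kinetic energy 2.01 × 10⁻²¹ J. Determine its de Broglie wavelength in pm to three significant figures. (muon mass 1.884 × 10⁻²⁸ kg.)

p = √(2mKE) = √(2 × 1.884 × 10⁻²⁸ × 2.010 × 10⁻²¹) = 8.703 × 10⁻²⁵ kg·m/s.
λ = h/p = 6.626 × 10⁻³⁴ / 8.703 × 10⁻²⁵ = 7.61 × 10⁻¹⁰ m = 761 pm.

λ = 761 pm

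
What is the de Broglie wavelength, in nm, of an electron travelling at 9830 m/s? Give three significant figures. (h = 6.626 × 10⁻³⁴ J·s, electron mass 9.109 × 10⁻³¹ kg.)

λ = 74.0 nm

p = mv = 9.109 × 10⁻³¹ × 9830 = 8.954 × 10⁻²⁷ kg·m/s.
λ = h/p = 6.626 × 10⁻³⁴ / 8.954 × 10⁻²⁷ = 7.40 × 10⁻⁸ m = 74.0 nm.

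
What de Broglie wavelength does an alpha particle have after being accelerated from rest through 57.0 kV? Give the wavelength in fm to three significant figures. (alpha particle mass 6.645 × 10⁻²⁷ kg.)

λ = 42.5 fm

KE = 2eV = 2 × 1.602 × 10⁻¹⁹ × 5.700 × 10⁴ = 1.826 × 10⁻¹⁴ J.
p = √(2mKE) = √(2 × 6.645 × 10⁻²⁷ × 1.826 × 10⁻¹⁴) = 1.558 × 10⁻²⁰ kg·m/s.
λ = h/p = 6.626 × 10⁻³⁴ / 1.558 × 10⁻²⁰ = 4.25 × 10⁻¹⁴ m = 42.5 fm.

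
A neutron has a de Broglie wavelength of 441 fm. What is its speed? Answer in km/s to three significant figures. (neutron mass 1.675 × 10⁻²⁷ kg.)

v = 897 km/s

p = h/λ = 6.626 × 10⁻³⁴ / 4.410 × 10⁻¹³ = 1.502 × 10⁻²¹ kg·m/s.
v = p/m = 1.502 × 10⁻²¹ / 1.675 × 10⁻²⁷ = 8.97 × 10⁵ m/s = 897 km/s.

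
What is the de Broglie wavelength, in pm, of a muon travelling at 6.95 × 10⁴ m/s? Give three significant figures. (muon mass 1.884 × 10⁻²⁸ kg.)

λ = 50.6 pm

p = mv = 1.884 × 10⁻²⁸ × 6.95 × 10⁴ = 1.309 × 10⁻²³ kg·m/s.
λ = h/p = 6.626 × 10⁻³⁴ / 1.309 × 10⁻²³ = 5.06 × 10⁻¹¹ m = 50.6 pm.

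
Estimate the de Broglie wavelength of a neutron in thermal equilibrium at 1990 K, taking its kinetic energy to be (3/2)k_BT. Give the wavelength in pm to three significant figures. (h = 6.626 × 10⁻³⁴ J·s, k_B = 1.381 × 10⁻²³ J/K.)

KE = (3/2)k_BT = 1.5 × 1.381 × 10⁻²³ × 1990 = 4.122 × 10⁻²⁰ J.
p = √(2mKE) = √(2 × 1.675 × 10⁻²⁷ × 4.122 × 10⁻²⁰) = 1.175 × 10⁻²³ kg·m/s.
λ = h/p = 5.64 × 10⁻¹¹ m = 56.4 pm.

λ = 56.4 pm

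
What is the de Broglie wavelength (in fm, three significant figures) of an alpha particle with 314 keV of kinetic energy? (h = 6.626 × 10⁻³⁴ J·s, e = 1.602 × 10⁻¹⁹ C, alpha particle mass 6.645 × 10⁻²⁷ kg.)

KE = 314 keV = 5.030 × 10⁻¹⁴ J.
p = √(2mKE) = √(2 × 6.645 × 10⁻²⁷ × 5.030 × 10⁻¹⁴) = 2.586 × 10⁻²⁰ kg·m/s.
λ = h/p = 6.626 × 10⁻³⁴ / 2.586 × 10⁻²⁰ = 2.56 × 10⁻¹⁴ m = 25.6 fm.

λ = 25.6 fm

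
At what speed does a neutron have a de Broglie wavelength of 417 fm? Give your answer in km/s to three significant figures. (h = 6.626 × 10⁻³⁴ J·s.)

v = 949 km/s

p = h/λ = 6.626 × 10⁻³⁴ / 4.170 × 10⁻¹³ = 1.589 × 10⁻²¹ kg·m/s.
v = p/m = 1.589 × 10⁻²¹ / 1.675 × 10⁻²⁷ = 9.49 × 10⁵ m/s = 949 km/s.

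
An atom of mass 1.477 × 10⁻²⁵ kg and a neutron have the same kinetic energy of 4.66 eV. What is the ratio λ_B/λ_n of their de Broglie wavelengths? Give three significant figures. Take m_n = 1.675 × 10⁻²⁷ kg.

At fixed KE, p = √(2mKE) so λ = h/p ∝ 1/√m.
λ_B/λ_n = √(m_n/m_B) = √(1.675 × 10⁻²⁷/1.477 × 10⁻²⁵) = √(0.01134) = 0.106.

λ_B/λ_n = 0.106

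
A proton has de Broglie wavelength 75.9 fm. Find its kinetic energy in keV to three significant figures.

KE = 142 keV

p = h/λ = 6.626 × 10⁻³⁴ / 7.590 × 10⁻¹⁴ = 8.730 × 10⁻²¹ kg·m/s.
KE = p²/(2m) = (8.730 × 10⁻²¹)² / (2 × 1.673 × 10⁻²⁷) = 2.278 × 10⁻¹⁴ J = 142 keV.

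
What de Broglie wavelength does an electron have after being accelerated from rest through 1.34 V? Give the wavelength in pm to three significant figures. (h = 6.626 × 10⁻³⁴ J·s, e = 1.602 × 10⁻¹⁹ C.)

KE = eV = 1.602 × 10⁻¹⁹ × 1.340 = 2.147 × 10⁻¹⁹ J.
p = √(2mKE) = √(2 × 9.109 × 10⁻³¹ × 2.147 × 10⁻¹⁹) = 6.254 × 10⁻²⁵ kg·m/s.
λ = h/p = 6.626 × 10⁻³⁴ / 6.254 × 10⁻²⁵ = 1.06 × 10⁻⁹ m = 1060 pm.

λ = 1060 pm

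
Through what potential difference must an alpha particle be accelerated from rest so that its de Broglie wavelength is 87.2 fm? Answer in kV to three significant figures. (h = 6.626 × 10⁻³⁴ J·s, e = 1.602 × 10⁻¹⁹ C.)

V = 13.6 kV

p = h/λ = 6.626 × 10⁻³⁴ / 8.720 × 10⁻¹⁴ = 7.599 × 10⁻²¹ kg·m/s.
KE = p²/(2m) = 4.345 × 10⁻¹⁵ J.
V = KE/2e = 4.345 × 10⁻¹⁵ / (2 × 1.602 × 10⁻¹⁹) = 13.6 kV.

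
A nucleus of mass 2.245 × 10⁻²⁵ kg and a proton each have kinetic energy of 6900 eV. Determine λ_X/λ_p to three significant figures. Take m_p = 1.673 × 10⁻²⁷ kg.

At fixed KE, p = √(2mKE) so λ = h/p ∝ 1/√m.
λ_X/λ_p = √(m_p/m_X) = √(1.673 × 10⁻²⁷/2.245 × 10⁻²⁵) = √(7.452 × 10⁻³) = 0.0863.

λ_X/λ_p = 0.0863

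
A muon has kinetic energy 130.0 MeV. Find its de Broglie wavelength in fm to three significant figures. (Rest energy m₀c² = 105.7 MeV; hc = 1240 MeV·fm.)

Total energy E = KE + m₀c² = 130.0 + 105.7 = 235.7 MeV.
(pc)² = E² − (m₀c²)² = (235.7)² − (105.7)² = 4.438 × 10⁴ MeV², so pc = 210.7 MeV.
λ = hc/(pc) = 1240 MeV·fm / 210.7 MeV = 5.89 fm.

λ = 5.89 fm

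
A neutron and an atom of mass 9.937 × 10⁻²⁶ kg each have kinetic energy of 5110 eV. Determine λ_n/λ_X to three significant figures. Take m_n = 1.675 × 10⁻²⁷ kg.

λ_n/λ_X = 7.70

At fixed KE, p = √(2mKE) so λ = h/p ∝ 1/√m.
λ_n/λ_X = √(m_X/m_n) = √(9.937 × 10⁻²⁶/1.675 × 10⁻²⁷) = √(59.33) = 7.70.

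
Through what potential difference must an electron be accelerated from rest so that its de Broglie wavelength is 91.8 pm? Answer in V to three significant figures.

V = 179 V

p = h/λ = 6.626 × 10⁻³⁴ / 9.180 × 10⁻¹¹ = 7.218 × 10⁻²⁴ kg·m/s.
KE = p²/(2m) = 2.860 × 10⁻¹⁷ J.
V = KE/e = 2.860 × 10⁻¹⁷ / (1.602 × 10⁻¹⁹) = 179 V.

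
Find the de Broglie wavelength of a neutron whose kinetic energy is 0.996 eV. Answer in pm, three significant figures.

λ = 28.7 pm

KE = 0.996 eV = 1.596 × 10⁻¹⁹ J.
p = √(2mKE) = √(2 × 1.675 × 10⁻²⁷ × 1.596 × 10⁻¹⁹) = 2.312 × 10⁻²³ kg·m/s.
λ = h/p = 6.626 × 10⁻³⁴ / 2.312 × 10⁻²³ = 2.87 × 10⁻¹¹ m = 28.7 pm.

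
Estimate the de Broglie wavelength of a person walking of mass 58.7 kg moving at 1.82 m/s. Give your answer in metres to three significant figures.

λ = 6.20 × 10⁻³⁶ m

p = mv = 58.7 × 1.82 = 1.068 × 10² kg·m/s.
λ = h/p = 6.626 × 10⁻³⁴ / 1.068 × 10² = 6.20 × 10⁻³⁶ m.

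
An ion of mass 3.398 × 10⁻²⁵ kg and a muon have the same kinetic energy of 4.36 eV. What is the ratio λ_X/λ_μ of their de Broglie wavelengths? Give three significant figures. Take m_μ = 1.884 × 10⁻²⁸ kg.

At fixed KE, p = √(2mKE) so λ = h/p ∝ 1/√m.
λ_X/λ_μ = √(m_μ/m_X) = √(1.884 × 10⁻²⁸/3.398 × 10⁻²⁵) = √(5.544 × 10⁻⁴) = 0.0235.

λ_X/λ_μ = 0.0235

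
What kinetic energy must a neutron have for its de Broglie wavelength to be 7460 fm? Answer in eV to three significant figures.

KE = 14.7 eV

p = h/λ = 6.626 × 10⁻³⁴ / 7.460 × 10⁻¹² = 8.882 × 10⁻²³ kg·m/s.
KE = p²/(2m) = (8.882 × 10⁻²³)² / (2 × 1.675 × 10⁻²⁷) = 2.355 × 10⁻¹⁸ J = 14.7 eV.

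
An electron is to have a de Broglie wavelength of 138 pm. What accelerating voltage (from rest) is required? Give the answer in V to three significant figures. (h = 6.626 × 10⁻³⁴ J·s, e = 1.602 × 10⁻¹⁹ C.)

V = 79.0 V

p = h/λ = 6.626 × 10⁻³⁴ / 1.380 × 10⁻¹⁰ = 4.801 × 10⁻²⁴ kg·m/s.
KE = p²/(2m) = 1.265 × 10⁻¹⁷ J.
V = KE/e = 1.265 × 10⁻¹⁷ / (1.602 × 10⁻¹⁹) = 79.0 V.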